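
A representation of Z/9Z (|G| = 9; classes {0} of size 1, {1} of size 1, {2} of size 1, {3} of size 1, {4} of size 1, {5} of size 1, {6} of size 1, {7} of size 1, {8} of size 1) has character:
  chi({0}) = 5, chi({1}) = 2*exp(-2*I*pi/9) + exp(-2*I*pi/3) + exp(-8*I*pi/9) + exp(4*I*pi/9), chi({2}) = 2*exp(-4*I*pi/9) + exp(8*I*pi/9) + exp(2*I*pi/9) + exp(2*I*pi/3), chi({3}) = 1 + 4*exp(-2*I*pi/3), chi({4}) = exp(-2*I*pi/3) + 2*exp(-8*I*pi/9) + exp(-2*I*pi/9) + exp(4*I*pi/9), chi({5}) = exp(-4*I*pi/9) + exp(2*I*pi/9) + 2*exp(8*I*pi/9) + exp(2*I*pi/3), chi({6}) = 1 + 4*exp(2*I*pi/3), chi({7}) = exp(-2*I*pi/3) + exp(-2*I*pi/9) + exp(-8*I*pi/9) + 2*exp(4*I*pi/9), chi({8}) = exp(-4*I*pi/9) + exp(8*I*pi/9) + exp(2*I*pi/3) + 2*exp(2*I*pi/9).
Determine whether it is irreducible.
Not irreducible (reducible): <chi, chi> = 7 > 1.

Derivation: <chi, chi> = (1/|G|) sum_C |C| * |chi(C)|^2 = (1/9)[1*|5|^2 + 1*|2*exp(-2*I*pi/9) + exp(-2*I*pi/3) + exp(-8*I*pi/9) + exp(4*I*pi/9)|^2 + 1*|2*exp(-4*I*pi/9) + exp(8*I*pi/9) + exp(2*I*pi/9) + exp(2*I*pi/3)|^2 + 1*|1 + 4*exp(-2*I*pi/3)|^2 + 1*|exp(-2*I*pi/3) + 2*exp(-8*I*pi/9) + exp(-2*I*pi/9) + exp(4*I*pi/9)|^2 + 1*|exp(-4*I*pi/9) + exp(2*I*pi/9) + 2*exp(8*I*pi/9) + exp(2*I*pi/3)|^2 + 1*|1 + 4*exp(2*I*pi/3)|^2 + 1*|exp(-2*I*pi/3) + exp(-2*I*pi/9) + exp(-8*I*pi/9) + 2*exp(4*I*pi/9)|^2 + 1*|exp(-4*I*pi/9) + exp(8*I*pi/9) + exp(2*I*pi/3) + 2*exp(2*I*pi/9)|^2]
  = (1/9)[(25) + (7 + 5*exp(-2*I*pi/3) + 2*exp(-4*I*pi/9) + exp(-2*I*pi/9) + exp(-8*I*pi/9) + exp(8*I*pi/9) + exp(2*I*pi/9) + 2*exp(4*I*pi/9) + 5*exp(2*I*pi/3)) + (7 + 5*exp(-2*I*pi/3) + exp(-4*I*pi/9) + 2*exp(-8*I*pi/9) + exp(-2*I*pi/9) + exp(2*I*pi/9) + 2*exp(8*I*pi/9) + exp(4*I*pi/9) + 5*exp(2*I*pi/3)) + (13) + (7 + 5*exp(-2*I*pi/3) + 2*exp(-2*I*pi/9) + exp(-4*I*pi/9) + exp(-8*I*pi/9) + exp(8*I*pi/9) + exp(4*I*pi/9) + 2*exp(2*I*pi/9) + 5*exp(2*I*pi/3)) + (7 + 5*exp(-2*I*pi/3) + 2*exp(-2*I*pi/9) + exp(-4*I*pi/9) + exp(-8*I*pi/9) + exp(8*I*pi/9) + exp(4*I*pi/9) + 2*exp(2*I*pi/9) + 5*exp(2*I*pi/3)) + (13) + (7 + 5*exp(-2*I*pi/3) + exp(-4*I*pi/9) + 2*exp(-8*I*pi/9) + exp(-2*I*pi/9) + exp(2*I*pi/9) + 2*exp(8*I*pi/9) + exp(4*I*pi/9) + 5*exp(2*I*pi/3)) + (7 + 5*exp(-2*I*pi/3) + 2*exp(-4*I*pi/9) + exp(-2*I*pi/9) + exp(-8*I*pi/9) + exp(8*I*pi/9) + exp(2*I*pi/9) + 2*exp(4*I*pi/9) + 5*exp(2*I*pi/3))] = 63/9 = 7.
(Exp terms are combined using exp(i*s)*conj(exp(i*t)) = exp(i*(s-t)), and sums of them are collapsed using the identity that for every m > 1 the m distinct m-th roots of unity sum to 0, e.g. 1 + exp(2*I*pi/3) + exp(-2*I*pi/3) = 0.)
A character is irreducible iff <chi, chi> = 1, so this representation is reducible.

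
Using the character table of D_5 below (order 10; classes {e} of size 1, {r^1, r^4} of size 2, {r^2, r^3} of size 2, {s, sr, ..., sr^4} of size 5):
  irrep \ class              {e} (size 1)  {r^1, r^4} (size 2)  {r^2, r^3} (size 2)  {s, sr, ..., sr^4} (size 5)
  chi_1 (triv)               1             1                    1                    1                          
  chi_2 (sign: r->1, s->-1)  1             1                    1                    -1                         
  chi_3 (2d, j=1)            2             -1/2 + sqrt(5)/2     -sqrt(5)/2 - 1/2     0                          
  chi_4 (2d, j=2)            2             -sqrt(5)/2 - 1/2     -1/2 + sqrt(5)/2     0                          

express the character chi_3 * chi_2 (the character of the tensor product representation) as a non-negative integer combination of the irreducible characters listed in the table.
chi_3 tensor chi_2 = chi_3 (all other irreducibles have multiplicity 0).

Reasoning: The character of a tensor product is the pointwise product (chi_3 * chi_2)(C) = chi_3(C) * chi_2(C):
  {e}: (2)*(1), {r^1, r^4}: (-1/2 + sqrt(5)/2)*(1), {r^2, r^3}: (-sqrt(5)/2 - 1/2)*(1), {s, sr, ..., sr^4}: (0)*(-1)
so (chi_3 * chi_2) takes values
  {e} -> 2, {r^1, r^4} -> -1/2 + sqrt(5)/2, {r^2, r^3} -> -sqrt(5)/2 - 1/2, {s, sr, ..., sr^4} -> 0.
Now take the inner product of this character with each irreducible chi from the table, <chi_3*chi_2, chi> = (1/10) sum_C |C| (chi_3*chi_2)(C) conj(chi(C)):
  <chi_3*chi_2, chi_1> = (1/10)[1*(2)*conj(1) + 2*(-1/2 + sqrt(5)/2)*conj(1) + 2*(-sqrt(5)/2 - 1/2)*conj(1) + 5*(0)*conj(1)]
      = (1/10)[(2) + (-1 + sqrt(5)) + (-sqrt(5) - 1) + (0)] = 0/10 = 0
  <chi_3*chi_2, chi_2> = (1/10)[1*(2)*conj(1) + 2*(-1/2 + sqrt(5)/2)*conj(1) + 2*(-sqrt(5)/2 - 1/2)*conj(1) + 5*(0)*conj(-1)]
      = (1/10)[(2) + (-1 + sqrt(5)) + (-sqrt(5) - 1) + (0)] = 0/10 = 0
  <chi_3*chi_2, chi_3> = (1/10)[1*(2)*conj(2) + 2*(-1/2 + sqrt(5)/2)*conj(-1/2 + sqrt(5)/2) + 2*(-sqrt(5)/2 - 1/2)*conj(-sqrt(5)/2 - 1/2) + 5*(0)*conj(0)]
      = (1/10)[(4) + (3 - sqrt(5)) + (sqrt(5) + 3) + (0)] = 10/10 = 1
  <chi_3*chi_2, chi_4> = (1/10)[1*(2)*conj(2) + 2*(-1/2 + sqrt(5)/2)*conj(-sqrt(5)/2 - 1/2) + 2*(-sqrt(5)/2 - 1/2)*conj(-1/2 + sqrt(5)/2) + 5*(0)*conj(0)]
      = (1/10)[(4) + (-2) + (-2) + (0)] = 0/10 = 0
Hence the multiplicities are chi_3: 1. Dimension check: dim(chi_3)*dim(chi_2) = 2*1 = 2 and sum (mult * dim) = 1*2 = 2.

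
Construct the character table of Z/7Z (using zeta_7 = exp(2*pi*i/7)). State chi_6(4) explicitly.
Character table of Z/7Z (irreps indexed chi_0,...,chi_6 with chi_k(m) = zeta_7^(k*m), zeta_7 = exp(2*pi*i/7)):
  irrep \ class  {0} (size 1)  {1} (size 1)    {2} (size 1)    {3} (size 1)    {4} (size 1)    {5} (size 1)    {6} (size 1)  
  chi_0          1             1               1               1               1               1               1             
  chi_1          1             exp(2*I*pi/7)   exp(4*I*pi/7)   exp(6*I*pi/7)   exp(-6*I*pi/7)  exp(-4*I*pi/7)  exp(-2*I*pi/7)
  chi_2          1             exp(4*I*pi/7)   exp(-6*I*pi/7)  exp(-2*I*pi/7)  exp(2*I*pi/7)   exp(6*I*pi/7)   exp(-4*I*pi/7)
  chi_3          1             exp(6*I*pi/7)   exp(-2*I*pi/7)  exp(4*I*pi/7)   exp(-4*I*pi/7)  exp(2*I*pi/7)   exp(-6*I*pi/7)
  chi_4          1             exp(-6*I*pi/7)  exp(2*I*pi/7)   exp(-4*I*pi/7)  exp(4*I*pi/7)   exp(-2*I*pi/7)  exp(6*I*pi/7) 
  chi_5          1             exp(-4*I*pi/7)  exp(6*I*pi/7)   exp(2*I*pi/7)   exp(-2*I*pi/7)  exp(-6*I*pi/7)  exp(4*I*pi/7) 
  chi_6          1             exp(-2*I*pi/7)  exp(-4*I*pi/7)  exp(-6*I*pi/7)  exp(6*I*pi/7)   exp(4*I*pi/7)   exp(2*I*pi/7) 

Spot check: chi_6(4) = zeta_7^(6*4) = zeta_7^24 = exp(6*I*pi/7).

Proof sketch: Z/7Z is abelian, so all 7 irreducible complex representations are 1-dimensional. They are given by chi_k(m) = zeta_7^(k*m) for k = 0,...,6. Row orthogonality: sum_m chi_k(m) conj(chi_l(m)) = 7 * [k = l].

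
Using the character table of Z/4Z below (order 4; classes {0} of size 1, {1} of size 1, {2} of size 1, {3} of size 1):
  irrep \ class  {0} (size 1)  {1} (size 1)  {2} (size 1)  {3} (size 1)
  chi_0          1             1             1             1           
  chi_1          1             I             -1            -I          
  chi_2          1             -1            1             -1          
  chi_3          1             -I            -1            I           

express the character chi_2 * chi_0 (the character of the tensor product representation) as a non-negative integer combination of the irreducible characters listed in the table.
chi_2 tensor chi_0 = chi_2 (all other irreducibles have multiplicity 0).

Derivation: The character of a tensor product is the pointwise product (chi_2 * chi_0)(C) = chi_2(C) * chi_0(C):
  {0}: (1)*(1), {1}: (-1)*(1), {2}: (1)*(1), {3}: (-1)*(1)
so (chi_2 * chi_0) takes values
  {0} -> 1, {1} -> -1, {2} -> 1, {3} -> -1.
Now take the inner product of this character with each irreducible chi from the table, <chi_2*chi_0, chi> = (1/4) sum_C |C| (chi_2*chi_0)(C) conj(chi(C)):
  <chi_2*chi_0, chi_0> = (1/4)[1*(1)*conj(1) + 1*(-1)*conj(1) + 1*(1)*conj(1) + 1*(-1)*conj(1)]
      = (1/4)[(1) + (-1) + (1) + (-1)] = 0/4 = 0
  <chi_2*chi_0, chi_1> = (1/4)[1*(1)*conj(1) + 1*(-1)*conj(I) + 1*(1)*conj(-1) + 1*(-1)*conj(-I)]
      = (1/4)[(1) + (I) + (-1) + (-I)] = 0/4 = 0
  <chi_2*chi_0, chi_2> = (1/4)[1*(1)*conj(1) + 1*(-1)*conj(-1) + 1*(1)*conj(1) + 1*(-1)*conj(-1)]
      = (1/4)[(1) + (1) + (1) + (1)] = 4/4 = 1
  <chi_2*chi_0, chi_3> = (1/4)[1*(1)*conj(1) + 1*(-1)*conj(-I) + 1*(1)*conj(-1) + 1*(-1)*conj(I)]
      = (1/4)[(1) + (-I) + (-1) + (I)] = 0/4 = 0
(Exp terms are combined using exp(i*s)*conj(exp(i*t)) = exp(i*(s-t)), and sums of them are collapsed using the identity that for every m > 1 the m distinct m-th roots of unity sum to 0, e.g. 1 + exp(2*I*pi/3) + exp(-2*I*pi/3) = 0.)
Hence the multiplicities are chi_2: 1. Dimension check: dim(chi_2)*dim(chi_0) = 1*1 = 1 and sum (mult * dim) = 1*1 = 1.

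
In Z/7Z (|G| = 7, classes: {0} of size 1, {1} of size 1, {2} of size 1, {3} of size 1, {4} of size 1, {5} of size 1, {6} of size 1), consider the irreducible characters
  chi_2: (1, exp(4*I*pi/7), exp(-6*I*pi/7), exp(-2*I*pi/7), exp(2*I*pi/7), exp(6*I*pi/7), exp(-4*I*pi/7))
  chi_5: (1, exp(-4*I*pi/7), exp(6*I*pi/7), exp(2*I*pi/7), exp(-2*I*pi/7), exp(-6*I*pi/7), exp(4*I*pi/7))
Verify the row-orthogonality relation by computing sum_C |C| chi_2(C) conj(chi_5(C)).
Sum = 0; so <chi_2, chi_5> = 0 (distinct irreducibles are orthogonal).

Why: Compute term by term over conjugacy classes (|C| * chi_2(C) * conj(chi_5(C))):
  1*(1)*conj(1) + 1*(exp(4*I*pi/7))*conj(exp(-4*I*pi/7)) + 1*(exp(-6*I*pi/7))*conj(exp(6*I*pi/7)) + 1*(exp(-2*I*pi/7))*conj(exp(2*I*pi/7)) + 1*(exp(2*I*pi/7))*conj(exp(-2*I*pi/7)) + 1*(exp(6*I*pi/7))*conj(exp(-6*I*pi/7)) + 1*(exp(-4*I*pi/7))*conj(exp(4*I*pi/7))
  = (1) + (exp(-6*I*pi/7)) + (exp(2*I*pi/7)) + (exp(-4*I*pi/7)) + (exp(4*I*pi/7)) + (exp(-2*I*pi/7)) + (exp(6*I*pi/7))
  = 0.
(Exp terms are combined using exp(i*s)*conj(exp(i*t)) = exp(i*(s-t)), and sums of them are collapsed using the identity that for every m > 1 the m distinct m-th roots of unity sum to 0, e.g. 1 + exp(2*I*pi/3) + exp(-2*I*pi/3) = 0.)
Dividing by |G| = 7 gives 0/7 = 0, matching the row-orthogonality relation <chi_2, chi_5> = [chi_2 = chi_5].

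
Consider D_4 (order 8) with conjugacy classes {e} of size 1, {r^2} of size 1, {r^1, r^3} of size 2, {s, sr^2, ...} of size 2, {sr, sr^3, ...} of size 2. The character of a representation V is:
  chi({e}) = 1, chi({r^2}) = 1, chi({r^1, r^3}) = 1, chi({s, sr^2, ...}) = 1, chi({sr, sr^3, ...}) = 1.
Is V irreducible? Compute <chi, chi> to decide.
Irreducible: <chi, chi> = 1.

Justification: <chi, chi> = (1/|G|) sum_C |C| * |chi(C)|^2 = (1/8)[1*|1|^2 + 1*|1|^2 + 2*|1|^2 + 2*|1|^2 + 2*|1|^2]
  = (1/8)[(1) + (1) + (2) + (2) + (2)] = 8/8 = 1.
A character is irreducible iff <chi, chi> = 1, so this representation is irreducible.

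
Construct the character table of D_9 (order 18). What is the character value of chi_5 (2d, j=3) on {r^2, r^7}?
Conjugacy classes: {e} of size 1, {r^1, r^8} of size 2, {r^2, r^7} of size 2, {r^3, r^6} of size 2, {r^4, r^5} of size 2, {s, sr, ..., sr^8} of size 9.
Character table:
  irrep \ class              {e} (size 1)  {r^1, r^8} (size 2)  {r^2, r^7} (size 2)  {r^3, r^6} (size 2)  {r^4, r^5} (size 2)  {s, sr, ..., sr^8} (size 9)
  chi_1 (triv)               1             1                    1                    1                    1                    1                          
  chi_2 (sign: r->1, s->-1)  1             1                    1                    1                    1                    -1                         
  chi_3 (2d, j=1)            2             2*cos(2*pi/9)        2*cos(4*pi/9)        -1                   -2*cos(pi/9)         0                          
  chi_4 (2d, j=2)            2             2*cos(4*pi/9)        -2*cos(pi/9)         -1                   2*cos(2*pi/9)        0                          
  chi_5 (2d, j=3)            2             -1                   -1                   2                    -1                   0                          
  chi_6 (2d, j=4)            2             -2*cos(pi/9)         2*cos(2*pi/9)        -1                   2*cos(4*pi/9)        0                          

Spot check: chi_5 (2d, j=3) on {r^2, r^7} = -1.

Details: D_9 has order 2*9 = 18 with 6 conjugacy classes, hence 6 irreducibles. Sum of squared dims 1 + 1 + 4 + 4 + 4 + 4 = 18 = |G|. Linear characters come from the abelianisation; the 2-dimensional irreps have character r^k -> 2*cos(2*pi*j*k/9), reflections -> 0.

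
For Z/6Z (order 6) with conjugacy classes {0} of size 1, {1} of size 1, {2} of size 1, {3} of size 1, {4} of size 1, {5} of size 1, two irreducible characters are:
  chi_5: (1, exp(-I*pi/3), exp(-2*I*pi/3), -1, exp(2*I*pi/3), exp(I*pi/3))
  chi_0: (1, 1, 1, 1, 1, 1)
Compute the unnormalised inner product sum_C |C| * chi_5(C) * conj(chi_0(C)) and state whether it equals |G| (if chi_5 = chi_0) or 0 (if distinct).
Sum = 0; so <chi_5, chi_0> = 0 (distinct irreducibles are orthogonal).

Details: Compute term by term over conjugacy classes (|C| * chi_5(C) * conj(chi_0(C))):
  1*(1)*conj(1) + 1*(exp(-I*pi/3))*conj(1) + 1*(exp(-2*I*pi/3))*conj(1) + 1*(-1)*conj(1) + 1*(exp(2*I*pi/3))*conj(1) + 1*(exp(I*pi/3))*conj(1)
  = (1) + (exp(-I*pi/3)) + (exp(-2*I*pi/3)) + (-1) + (exp(2*I*pi/3)) + (exp(I*pi/3))
  = 0.
(Exp terms are combined using exp(i*s)*conj(exp(i*t)) = exp(i*(s-t)), and sums of them are collapsed using the identity that for every m > 1 the m distinct m-th roots of unity sum to 0, e.g. 1 + exp(2*I*pi/3) + exp(-2*I*pi/3) = 0.)
Dividing by |G| = 6 gives 0/6 = 0, matching the row-orthogonality relation <chi_5, chi_0> = [chi_5 = chi_0].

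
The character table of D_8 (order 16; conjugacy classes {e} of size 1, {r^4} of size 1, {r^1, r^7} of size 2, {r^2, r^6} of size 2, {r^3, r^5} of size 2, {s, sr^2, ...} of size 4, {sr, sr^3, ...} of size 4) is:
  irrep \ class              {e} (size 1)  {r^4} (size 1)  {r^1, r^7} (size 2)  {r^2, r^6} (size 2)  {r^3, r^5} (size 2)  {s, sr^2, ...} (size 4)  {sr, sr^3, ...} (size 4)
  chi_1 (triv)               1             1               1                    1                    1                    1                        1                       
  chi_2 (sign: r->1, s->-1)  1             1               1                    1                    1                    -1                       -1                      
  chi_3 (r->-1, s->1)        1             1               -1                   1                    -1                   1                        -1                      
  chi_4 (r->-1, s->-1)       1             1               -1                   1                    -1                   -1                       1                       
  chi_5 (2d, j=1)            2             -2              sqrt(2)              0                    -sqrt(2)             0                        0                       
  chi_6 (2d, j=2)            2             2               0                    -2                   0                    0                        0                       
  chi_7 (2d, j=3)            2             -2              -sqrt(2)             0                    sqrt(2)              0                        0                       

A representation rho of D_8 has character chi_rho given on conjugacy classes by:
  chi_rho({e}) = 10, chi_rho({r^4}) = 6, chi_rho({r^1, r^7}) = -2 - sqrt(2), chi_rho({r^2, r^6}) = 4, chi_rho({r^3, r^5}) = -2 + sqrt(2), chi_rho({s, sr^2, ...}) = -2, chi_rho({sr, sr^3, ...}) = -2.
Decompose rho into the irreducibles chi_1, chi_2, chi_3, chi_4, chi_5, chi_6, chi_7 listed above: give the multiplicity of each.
Multiplicities: chi_1: 0, chi_2: 2, chi_3: 2, chi_4: 2, chi_5: 0, chi_6: 1, chi_7: 1.

Use <chi_rho, chi> = (1/|G|) sum_C |C| * chi_rho(C) * conj(chi(C)) with |G| = 16 for each irreducible chi in the table:
  <chi_rho, chi_1> = (1/16)[1*(10)*conj(1) + 1*(6)*conj(1) + 2*(-2 - sqrt(2))*conj(1) + 2*(4)*conj(1) + 2*(-2 + sqrt(2))*conj(1) + 4*(-2)*conj(1) + 4*(-2)*conj(1)]
      = (1/16)[(10) + (6) + (-4 - 2*sqrt(2)) + (8) + (-4 + 2*sqrt(2)) + (-8) + (-8)] = 0/16 = 0
  <chi_rho, chi_2> = (1/16)[1*(10)*conj(1) + 1*(6)*conj(1) + 2*(-2 - sqrt(2))*conj(1) + 2*(4)*conj(1) + 2*(-2 + sqrt(2))*conj(1) + 4*(-2)*conj(-1) + 4*(-2)*conj(-1)]
      = (1/16)[(10) + (6) + (-4 - 2*sqrt(2)) + (8) + (-4 + 2*sqrt(2)) + (8) + (8)] = 32/16 = 2
  <chi_rho, chi_3> = (1/16)[1*(10)*conj(1) + 1*(6)*conj(1) + 2*(-2 - sqrt(2))*conj(-1) + 2*(4)*conj(1) + 2*(-2 + sqrt(2))*conj(-1) + 4*(-2)*conj(1) + 4*(-2)*conj(-1)]
      = (1/16)[(10) + (6) + (2*sqrt(2) + 4) + (8) + (4 - 2*sqrt(2)) + (-8) + (8)] = 32/16 = 2
  <chi_rho, chi_4> = (1/16)[1*(10)*conj(1) + 1*(6)*conj(1) + 2*(-2 - sqrt(2))*conj(-1) + 2*(4)*conj(1) + 2*(-2 + sqrt(2))*conj(-1) + 4*(-2)*conj(-1) + 4*(-2)*conj(1)]
      = (1/16)[(10) + (6) + (2*sqrt(2) + 4) + (8) + (4 - 2*sqrt(2)) + (8) + (-8)] = 32/16 = 2
  <chi_rho, chi_5> = (1/16)[1*(10)*conj(2) + 1*(6)*conj(-2) + 2*(-2 - sqrt(2))*conj(sqrt(2)) + 2*(4)*conj(0) + 2*(-2 + sqrt(2))*conj(-sqrt(2)) + 4*(-2)*conj(0) + 4*(-2)*conj(0)]
      = (1/16)[(20) + (-12) + (-4*sqrt(2) - 4) + (0) + (-4 + 4*sqrt(2)) + (0) + (0)] = 0/16 = 0
  <chi_rho, chi_6> = (1/16)[1*(10)*conj(2) + 1*(6)*conj(2) + 2*(-2 - sqrt(2))*conj(0) + 2*(4)*conj(-2) + 2*(-2 + sqrt(2))*conj(0) + 4*(-2)*conj(0) + 4*(-2)*conj(0)]
      = (1/16)[(20) + (12) + (0) + (-16) + (0) + (0) + (0)] = 16/16 = 1
  <chi_rho, chi_7> = (1/16)[1*(10)*conj(2) + 1*(6)*conj(-2) + 2*(-2 - sqrt(2))*conj(-sqrt(2)) + 2*(4)*conj(0) + 2*(-2 + sqrt(2))*conj(sqrt(2)) + 4*(-2)*conj(0) + 4*(-2)*conj(0)]
      = (1/16)[(20) + (-12) + (4 + 4*sqrt(2)) + (0) + (4 - 4*sqrt(2)) + (0) + (0)] = 16/16 = 1
Dimension check: dim(rho) = sum (mult * dim) = 0*1 + 2*1 + 2*1 + 2*1 + 0*2 + 1*2 + 1*2 = 10 = chi_rho(e) = 10.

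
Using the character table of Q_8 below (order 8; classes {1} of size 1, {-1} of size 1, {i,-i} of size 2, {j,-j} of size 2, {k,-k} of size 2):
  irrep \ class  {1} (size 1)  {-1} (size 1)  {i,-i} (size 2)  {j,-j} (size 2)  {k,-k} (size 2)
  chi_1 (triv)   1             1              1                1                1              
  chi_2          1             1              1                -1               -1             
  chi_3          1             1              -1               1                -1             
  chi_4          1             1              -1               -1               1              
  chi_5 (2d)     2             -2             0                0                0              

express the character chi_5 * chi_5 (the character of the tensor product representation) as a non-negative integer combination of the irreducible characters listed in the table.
chi_5 tensor chi_5 = chi_1 + chi_2 + chi_3 + chi_4 (all other irreducibles have multiplicity 0).

Working: The character of a tensor product is the pointwise product (chi_5 * chi_5)(C) = chi_5(C) * chi_5(C):
  {1}: (2)*(2), {-1}: (-2)*(-2), {i,-i}: (0)*(0), {j,-j}: (0)*(0), {k,-k}: (0)*(0)
so (chi_5 * chi_5) takes values
  {1} -> 4, {-1} -> 4, {i,-i} -> 0, {j,-j} -> 0, {k,-k} -> 0.
Now take the inner product of this character with each irreducible chi from the table, <chi_5*chi_5, chi> = (1/8) sum_C |C| (chi_5*chi_5)(C) conj(chi(C)):
  <chi_5*chi_5, chi_1> = (1/8)[1*(4)*conj(1) + 1*(4)*conj(1) + 2*(0)*conj(1) + 2*(0)*conj(1) + 2*(0)*conj(1)]
      = (1/8)[(4) + (4) + (0) + (0) + (0)] = 8/8 = 1
  <chi_5*chi_5, chi_2> = (1/8)[1*(4)*conj(1) + 1*(4)*conj(1) + 2*(0)*conj(1) + 2*(0)*conj(-1) + 2*(0)*conj(-1)]
      = (1/8)[(4) + (4) + (0) + (0) + (0)] = 8/8 = 1
  <chi_5*chi_5, chi_3> = (1/8)[1*(4)*conj(1) + 1*(4)*conj(1) + 2*(0)*conj(-1) + 2*(0)*conj(1) + 2*(0)*conj(-1)]
      = (1/8)[(4) + (4) + (0) + (0) + (0)] = 8/8 = 1
  <chi_5*chi_5, chi_4> = (1/8)[1*(4)*conj(1) + 1*(4)*conj(1) + 2*(0)*conj(-1) + 2*(0)*conj(-1) + 2*(0)*conj(1)]
      = (1/8)[(4) + (4) + (0) + (0) + (0)] = 8/8 = 1
  <chi_5*chi_5, chi_5> = (1/8)[1*(4)*conj(2) + 1*(4)*conj(-2) + 2*(0)*conj(0) + 2*(0)*conj(0) + 2*(0)*conj(0)]
      = (1/8)[(8) + (-8) + (0) + (0) + (0)] = 0/8 = 0
Hence the multiplicities are chi_1: 1, chi_2: 1, chi_3: 1, chi_4: 1. Dimension check: dim(chi_5)*dim(chi_5) = 2*2 = 4 and sum (mult * dim) = 1*1 + 1*1 + 1*1 + 1*1 = 4.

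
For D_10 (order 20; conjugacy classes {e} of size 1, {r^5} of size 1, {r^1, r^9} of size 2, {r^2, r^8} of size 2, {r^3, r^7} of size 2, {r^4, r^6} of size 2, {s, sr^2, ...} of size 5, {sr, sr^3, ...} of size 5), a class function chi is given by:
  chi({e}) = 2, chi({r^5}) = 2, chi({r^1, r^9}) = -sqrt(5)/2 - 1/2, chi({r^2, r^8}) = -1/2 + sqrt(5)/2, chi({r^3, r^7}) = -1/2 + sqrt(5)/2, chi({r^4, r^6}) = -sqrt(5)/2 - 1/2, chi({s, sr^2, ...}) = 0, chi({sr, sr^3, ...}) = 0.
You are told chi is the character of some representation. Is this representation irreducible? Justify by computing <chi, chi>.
Irreducible: <chi, chi> = 1.

<chi, chi> = (1/|G|) sum_C |C| * |chi(C)|^2 = (1/20)[1*|2|^2 + 1*|2|^2 + 2*|-sqrt(5)/2 - 1/2|^2 + 2*|-1/2 + sqrt(5)/2|^2 + 2*|-1/2 + sqrt(5)/2|^2 + 2*|-sqrt(5)/2 - 1/2|^2 + 5*|0|^2 + 5*|0|^2]
  = (1/20)[(4) + (4) + (sqrt(5) + 3) + (3 - sqrt(5)) + (3 - sqrt(5)) + (sqrt(5) + 3) + (0) + (0)] = 20/20 = 1.
A character is irreducible iff <chi, chi> = 1, so this representation is irreducible.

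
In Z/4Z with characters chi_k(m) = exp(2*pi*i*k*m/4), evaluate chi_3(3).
chi_3(3) = zeta_4^9 = I

Reasoning: chi_3(3) = zeta_4^(3*3) = zeta_4^9. Since zeta_4^4 = 1, this equals zeta_4^1 = exp(2*pi*i*1/4) = I.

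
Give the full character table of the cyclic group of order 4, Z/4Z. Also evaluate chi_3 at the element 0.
Character table of Z/4Z (irreps indexed chi_0,...,chi_3 with chi_k(m) = zeta_4^(k*m), zeta_4 = exp(2*pi*i/4)):
  irrep \ class  {0} (size 1)  {1} (size 1)  {2} (size 1)  {3} (size 1)
  chi_0          1             1             1             1           
  chi_1          1             I             -1            -I          
  chi_2          1             -1            1             -1          
  chi_3          1             -I            -1            I           

Spot check: chi_3(0) = zeta_4^(3*0) = zeta_4^0 = 1.

Details: Z/4Z is abelian, so all 4 irreducible complex representations are 1-dimensional. They are given by chi_k(m) = zeta_4^(k*m) for k = 0,...,3. Row orthogonality: sum_m chi_k(m) conj(chi_l(m)) = 4 * [k = l].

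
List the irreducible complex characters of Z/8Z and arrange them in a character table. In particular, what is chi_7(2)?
Character table of Z/8Z (irreps indexed chi_0,...,chi_7 with chi_k(m) = zeta_8^(k*m), zeta_8 = exp(2*pi*i/8)):
  irrep \ class  {0} (size 1)  {1} (size 1)    {2} (size 1)  {3} (size 1)    {4} (size 1)  {5} (size 1)    {6} (size 1)  {7} (size 1)  
  chi_0          1             1               1             1               1             1               1             1             
  chi_1          1             exp(I*pi/4)     I             exp(3*I*pi/4)   -1            exp(-3*I*pi/4)  -I            exp(-I*pi/4)  
  chi_2          1             I               -1            -I              1             I               -1            -I            
  chi_3          1             exp(3*I*pi/4)   -I            exp(I*pi/4)     -1            exp(-I*pi/4)    I             exp(-3*I*pi/4)
  chi_4          1             -1              1             -1              1             -1              1             -1            
  chi_5          1             exp(-3*I*pi/4)  I             exp(-I*pi/4)    -1            exp(I*pi/4)     -I            exp(3*I*pi/4) 
  chi_6          1             -I              -1            I               1             -I              -1            I             
  chi_7          1             exp(-I*pi/4)    -I            exp(-3*I*pi/4)  -1            exp(3*I*pi/4)   I             exp(I*pi/4)   

Spot check: chi_7(2) = zeta_8^(7*2) = zeta_8^14 = -I.

Details: Z/8Z is abelian, so all 8 irreducible complex representations are 1-dimensional. They are given by chi_k(m) = zeta_8^(k*m) for k = 0,...,7. Row orthogonality: sum_m chi_k(m) conj(chi_l(m)) = 8 * [k = l].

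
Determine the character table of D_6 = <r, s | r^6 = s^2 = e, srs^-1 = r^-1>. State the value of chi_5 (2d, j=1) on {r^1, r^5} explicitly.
Conjugacy classes: {e} of size 1, {r^3} of size 1, {r^1, r^5} of size 2, {r^2, r^4} of size 2, {s, sr^2, ...} of size 3, {sr, sr^3, ...} of size 3.
Character table:
  irrep \ class              {e} (size 1)  {r^3} (size 1)  {r^1, r^5} (size 2)  {r^2, r^4} (size 2)  {s, sr^2, ...} (size 3)  {sr, sr^3, ...} (size 3)
  chi_1 (triv)               1             1               1                    1                    1                        1                       
  chi_2 (sign: r->1, s->-1)  1             1               1                    1                    -1                       -1                      
  chi_3 (r->-1, s->1)        1             -1              -1                   1                    1                        -1                      
  chi_4 (r->-1, s->-1)       1             -1              -1                   1                    -1                       1                       
  chi_5 (2d, j=1)            2             -2              1                    -1                   0                        0                       
  chi_6 (2d, j=2)            2             2               -1                   -1                   0                        0                       

Spot check: chi_5 (2d, j=1) on {r^1, r^5} = 1.

Why: D_6 has order 2*6 = 12 with 6 conjugacy classes, hence 6 irreducibles. Sum of squared dims 1 + 1 + 1 + 1 + 4 + 4 = 12 = |G|. Linear characters come from the abelianisation; the 2-dimensional irreps have character r^k -> 2*cos(2*pi*j*k/6), reflections -> 0.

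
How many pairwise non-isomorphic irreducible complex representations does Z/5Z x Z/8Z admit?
40

Derivation: The number of irreducible complex representations of a finite group equals its number of conjugacy classes. Z/5Z x Z/8Z is abelian of order 40, so every element is its own conjugacy class: 40 classes, so Z/5Z x Z/8Z (order 40) has exactly 40 irreducible complex representations.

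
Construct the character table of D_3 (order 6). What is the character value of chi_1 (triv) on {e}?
Conjugacy classes: {e} of size 1, {r^1, r^2} of size 2, {s, sr, ..., sr^2} of size 3.
Character table:
  irrep \ class              {e} (size 1)  {r^1, r^2} (size 2)  {s, sr, ..., sr^2} (size 3)
  chi_1 (triv)               1             1                    1                          
  chi_2 (sign: r->1, s->-1)  1             1                    -1                         
  chi_3 (2d, j=1)            2             -1                   0                          

Spot check: chi_1 (triv) on {e} = 1.

Working: D_3 has order 2*3 = 6 with 3 conjugacy classes, hence 3 irreducibles. Sum of squared dims 1 + 1 + 4 = 6 = |G|. Linear characters come from the abelianisation; the 2-dimensional irreps have character r^k -> 2*cos(2*pi*j*k/3), reflections -> 0.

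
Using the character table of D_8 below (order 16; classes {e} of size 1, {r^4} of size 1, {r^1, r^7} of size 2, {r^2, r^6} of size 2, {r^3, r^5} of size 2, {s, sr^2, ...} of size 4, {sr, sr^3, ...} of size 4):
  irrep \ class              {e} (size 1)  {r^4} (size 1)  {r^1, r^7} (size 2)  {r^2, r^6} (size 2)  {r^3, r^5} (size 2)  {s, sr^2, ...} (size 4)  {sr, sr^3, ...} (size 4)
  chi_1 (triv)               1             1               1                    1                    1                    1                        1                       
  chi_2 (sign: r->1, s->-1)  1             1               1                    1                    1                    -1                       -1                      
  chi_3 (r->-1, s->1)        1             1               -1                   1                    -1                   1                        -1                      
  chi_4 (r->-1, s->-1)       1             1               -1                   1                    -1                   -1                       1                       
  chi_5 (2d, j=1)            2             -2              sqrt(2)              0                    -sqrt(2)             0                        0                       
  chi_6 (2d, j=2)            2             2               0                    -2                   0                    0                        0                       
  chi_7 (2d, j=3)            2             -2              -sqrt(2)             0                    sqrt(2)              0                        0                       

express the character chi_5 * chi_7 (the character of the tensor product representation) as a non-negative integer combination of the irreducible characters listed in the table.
chi_5 tensor chi_7 = chi_3 + chi_4 + chi_6 (all other irreducibles have multiplicity 0).

Explanation: The character of a tensor product is the pointwise product (chi_5 * chi_7)(C) = chi_5(C) * chi_7(C):
  {e}: (2)*(2), {r^4}: (-2)*(-2), {r^1, r^7}: (sqrt(2))*(-sqrt(2)), {r^2, r^6}: (0)*(0), {r^3, r^5}: (-sqrt(2))*(sqrt(2)), {s, sr^2, ...}: (0)*(0), {sr, sr^3, ...}: (0)*(0)
so (chi_5 * chi_7) takes values
  {e} -> 4, {r^4} -> 4, {r^1, r^7} -> -2, {r^2, r^6} -> 0, {r^3, r^5} -> -2, {s, sr^2, ...} -> 0, {sr, sr^3, ...} -> 0.
Now take the inner product of this character with each irreducible chi from the table, <chi_5*chi_7, chi> = (1/16) sum_C |C| (chi_5*chi_7)(C) conj(chi(C)):
  <chi_5*chi_7, chi_1> = (1/16)[1*(4)*conj(1) + 1*(4)*conj(1) + 2*(-2)*conj(1) + 2*(0)*conj(1) + 2*(-2)*conj(1) + 4*(0)*conj(1) + 4*(0)*conj(1)]
      = (1/16)[(4) + (4) + (-4) + (0) + (-4) + (0) + (0)] = 0/16 = 0
  <chi_5*chi_7, chi_2> = (1/16)[1*(4)*conj(1) + 1*(4)*conj(1) + 2*(-2)*conj(1) + 2*(0)*conj(1) + 2*(-2)*conj(1) + 4*(0)*conj(-1) + 4*(0)*conj(-1)]
      = (1/16)[(4) + (4) + (-4) + (0) + (-4) + (0) + (0)] = 0/16 = 0
  <chi_5*chi_7, chi_3> = (1/16)[1*(4)*conj(1) + 1*(4)*conj(1) + 2*(-2)*conj(-1) + 2*(0)*conj(1) + 2*(-2)*conj(-1) + 4*(0)*conj(1) + 4*(0)*conj(-1)]
      = (1/16)[(4) + (4) + (4) + (0) + (4) + (0) + (0)] = 16/16 = 1
  <chi_5*chi_7, chi_4> = (1/16)[1*(4)*conj(1) + 1*(4)*conj(1) + 2*(-2)*conj(-1) + 2*(0)*conj(1) + 2*(-2)*conj(-1) + 4*(0)*conj(-1) + 4*(0)*conj(1)]
      = (1/16)[(4) + (4) + (4) + (0) + (4) + (0) + (0)] = 16/16 = 1
  <chi_5*chi_7, chi_5> = (1/16)[1*(4)*conj(2) + 1*(4)*conj(-2) + 2*(-2)*conj(sqrt(2)) + 2*(0)*conj(0) + 2*(-2)*conj(-sqrt(2)) + 4*(0)*conj(0) + 4*(0)*conj(0)]
      = (1/16)[(8) + (-8) + (-4*sqrt(2)) + (0) + (4*sqrt(2)) + (0) + (0)] = 0/16 = 0
  <chi_5*chi_7, chi_6> = (1/16)[1*(4)*conj(2) + 1*(4)*conj(2) + 2*(-2)*conj(0) + 2*(0)*conj(-2) + 2*(-2)*conj(0) + 4*(0)*conj(0) + 4*(0)*conj(0)]
      = (1/16)[(8) + (8) + (0) + (0) + (0) + (0) + (0)] = 16/16 = 1
  <chi_5*chi_7, chi_7> = (1/16)[1*(4)*conj(2) + 1*(4)*conj(-2) + 2*(-2)*conj(-sqrt(2)) + 2*(0)*conj(0) + 2*(-2)*conj(sqrt(2)) + 4*(0)*conj(0) + 4*(0)*conj(0)]
      = (1/16)[(8) + (-8) + (4*sqrt(2)) + (0) + (-4*sqrt(2)) + (0) + (0)] = 0/16 = 0
Hence the multiplicities are chi_3: 1, chi_4: 1, chi_6: 1. Dimension check: dim(chi_5)*dim(chi_7) = 2*2 = 4 and sum (mult * dim) = 1*1 + 1*1 + 1*2 = 4.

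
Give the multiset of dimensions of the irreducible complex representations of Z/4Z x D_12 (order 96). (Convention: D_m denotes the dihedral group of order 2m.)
Dimensions: 1, 1, 1, 1, 1, 1, 1, 1, 1, 1, 1, 1, 1, 1, 1, 1, 2, 2, 2, 2, 2, 2, 2, 2, 2, 2, 2, 2, 2, 2, 2, 2, 2, 2, 2, 2

Explanation: There are 36 irreducibles (= number of conjugacy classes). Their dimensions d_i satisfy sum d_i^2 = |G| = 96: 1 + 1 + 1 + 1 + 1 + 1 + 1 + 1 + 1 + 1 + 1 + 1 + 1 + 1 + 1 + 1 + 4 + 4 + 4 + 4 + 4 + 4 + 4 + 4 + 4 + 4 + 4 + 4 + 4 + 4 + 4 + 4 + 4 + 4 + 4 + 4 = 96. (For the product with Z/4Z: each of the 4 1-dim characters of Z/4Z tensors with each irrep of D_12, giving 4 copies of each D_12-dimension.)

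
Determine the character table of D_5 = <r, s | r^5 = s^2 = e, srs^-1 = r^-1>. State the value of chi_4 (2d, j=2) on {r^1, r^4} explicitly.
Conjugacy classes: {e} of size 1, {r^1, r^4} of size 2, {r^2, r^3} of size 2, {s, sr, ..., sr^4} of size 5.
Character table:
  irrep \ class              {e} (size 1)  {r^1, r^4} (size 2)  {r^2, r^3} (size 2)  {s, sr, ..., sr^4} (size 5)
  chi_1 (triv)               1             1                    1                    1                          
  chi_2 (sign: r->1, s->-1)  1             1                    1                    -1                         
  chi_3 (2d, j=1)            2             -1/2 + sqrt(5)/2     -sqrt(5)/2 - 1/2     0                          
  chi_4 (2d, j=2)            2             -sqrt(5)/2 - 1/2     -1/2 + sqrt(5)/2     0                          

Spot check: chi_4 (2d, j=2) on {r^1, r^4} = -sqrt(5)/2 - 1/2.

Details: D_5 has order 2*5 = 10 with 4 conjugacy classes, hence 4 irreducibles. Sum of squared dims 1 + 1 + 4 + 4 = 10 = |G|. Linear characters come from the abelianisation; the 2-dimensional irreps have character r^k -> 2*cos(2*pi*j*k/5), reflections -> 0.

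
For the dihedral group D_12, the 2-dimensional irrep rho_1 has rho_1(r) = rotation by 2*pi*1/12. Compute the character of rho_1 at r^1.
chi_{rho_1}(r^1) = 2*cos(2*pi*1*1/12) = sqrt(3)

Solution. rho_1(r^1) is rotation by angle 2*pi*1*1/12, whose trace is 2*cos(2*pi*1*1/12) = sqrt(3).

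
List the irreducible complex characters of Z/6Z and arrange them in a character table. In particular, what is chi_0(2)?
Character table of Z/6Z (irreps indexed chi_0,...,chi_5 with chi_k(m) = zeta_6^(k*m), zeta_6 = exp(2*pi*i/6)):
  irrep \ class  {0} (size 1)  {1} (size 1)    {2} (size 1)    {3} (size 1)  {4} (size 1)    {5} (size 1)  
  chi_0          1             1               1               1             1               1             
  chi_1          1             exp(I*pi/3)     exp(2*I*pi/3)   -1            exp(-2*I*pi/3)  exp(-I*pi/3)  
  chi_2          1             exp(2*I*pi/3)   exp(-2*I*pi/3)  1             exp(2*I*pi/3)   exp(-2*I*pi/3)
  chi_3          1             -1              1               -1            1               -1            
  chi_4          1             exp(-2*I*pi/3)  exp(2*I*pi/3)   1             exp(-2*I*pi/3)  exp(2*I*pi/3) 
  chi_5          1             exp(-I*pi/3)    exp(-2*I*pi/3)  -1            exp(2*I*pi/3)   exp(I*pi/3)   

Spot check: chi_0(2) = zeta_6^(0*2) = zeta_6^0 = 1.

Reasoning: Z/6Z is abelian, so all 6 irreducible complex representations are 1-dimensional. They are given by chi_k(m) = zeta_6^(k*m) for k = 0,...,5. Row orthogonality: sum_m chi_k(m) conj(chi_l(m)) = 6 * [k = l].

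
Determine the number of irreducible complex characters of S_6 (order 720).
11

Working: The number of irreducible complex representations of a finite group equals its number of conjugacy classes. Conjugacy classes in S_6 correspond to cycle types, i.e. partitions of 6; there are p(6) = 11 of them, so S_6 (order 720) has exactly 11 irreducible complex representations.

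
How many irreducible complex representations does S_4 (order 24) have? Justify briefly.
5

Reasoning: The number of irreducible complex representations of a finite group equals its number of conjugacy classes. Conjugacy classes in S_4 correspond to cycle types, i.e. partitions of 4; there are p(4) = 5 of them, so S_4 (order 24) has exactly 5 irreducible complex representations.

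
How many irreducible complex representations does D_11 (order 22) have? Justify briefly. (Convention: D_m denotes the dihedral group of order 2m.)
7

Working: The number of irreducible complex representations of a finite group equals its number of conjugacy classes. D_11 has 7 conjugacy classes ((n+3)/2 for n odd), so D_11 (order 22) has exactly 7 irreducible complex representations.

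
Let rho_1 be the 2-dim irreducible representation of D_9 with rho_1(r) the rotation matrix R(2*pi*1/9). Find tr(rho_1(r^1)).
chi_{rho_1}(r^1) = 2*cos(2*pi*1*1/9) = 2*cos(2*pi/9)

Argument: rho_1(r^1) is rotation by angle 2*pi*1*1/9, whose trace is 2*cos(2*pi*1*1/9) = 2*cos(2*pi/9).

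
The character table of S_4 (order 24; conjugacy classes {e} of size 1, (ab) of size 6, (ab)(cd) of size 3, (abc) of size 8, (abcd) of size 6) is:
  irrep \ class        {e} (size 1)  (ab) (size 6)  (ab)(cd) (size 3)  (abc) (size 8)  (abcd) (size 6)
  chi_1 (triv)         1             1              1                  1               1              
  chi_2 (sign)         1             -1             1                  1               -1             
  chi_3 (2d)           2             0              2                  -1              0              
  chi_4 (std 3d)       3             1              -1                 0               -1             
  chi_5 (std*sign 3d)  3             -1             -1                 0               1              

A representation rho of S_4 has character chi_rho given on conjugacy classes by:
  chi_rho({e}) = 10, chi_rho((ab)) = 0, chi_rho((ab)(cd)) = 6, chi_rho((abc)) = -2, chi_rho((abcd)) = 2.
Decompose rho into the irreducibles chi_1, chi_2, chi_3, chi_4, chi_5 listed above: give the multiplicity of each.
Multiplicities: chi_1: 1, chi_2: 0, chi_3: 3, chi_4: 0, chi_5: 1.

Explanation: Use <chi_rho, chi> = (1/|G|) sum_C |C| * chi_rho(C) * conj(chi(C)) with |G| = 24 for each irreducible chi in the table:
  <chi_rho, chi_1> = (1/24)[1*(10)*conj(1) + 6*(0)*conj(1) + 3*(6)*conj(1) + 8*(-2)*conj(1) + 6*(2)*conj(1)]
      = (1/24)[(10) + (0) + (18) + (-16) + (12)] = 24/24 = 1
  <chi_rho, chi_2> = (1/24)[1*(10)*conj(1) + 6*(0)*conj(-1) + 3*(6)*conj(1) + 8*(-2)*conj(1) + 6*(2)*conj(-1)]
      = (1/24)[(10) + (0) + (18) + (-16) + (-12)] = 0/24 = 0
  <chi_rho, chi_3> = (1/24)[1*(10)*conj(2) + 6*(0)*conj(0) + 3*(6)*conj(2) + 8*(-2)*conj(-1) + 6*(2)*conj(0)]
      = (1/24)[(20) + (0) + (36) + (16) + (0)] = 72/24 = 3
  <chi_rho, chi_4> = (1/24)[1*(10)*conj(3) + 6*(0)*conj(1) + 3*(6)*conj(-1) + 8*(-2)*conj(0) + 6*(2)*conj(-1)]
      = (1/24)[(30) + (0) + (-18) + (0) + (-12)] = 0/24 = 0
  <chi_rho, chi_5> = (1/24)[1*(10)*conj(3) + 6*(0)*conj(-1) + 3*(6)*conj(-1) + 8*(-2)*conj(0) + 6*(2)*conj(1)]
      = (1/24)[(30) + (0) + (-18) + (0) + (12)] = 24/24 = 1
Dimension check: dim(rho) = sum (mult * dim) = 1*1 + 0*1 + 3*2 + 0*3 + 1*3 = 10 = chi_rho(e) = 10.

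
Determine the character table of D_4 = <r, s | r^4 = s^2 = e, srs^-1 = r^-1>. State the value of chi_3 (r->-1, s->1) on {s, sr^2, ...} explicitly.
Conjugacy classes: {e} of size 1, {r^2} of size 1, {r^1, r^3} of size 2, {s, sr^2, ...} of size 2, {sr, sr^3, ...} of size 2.
Character table:
  irrep \ class              {e} (size 1)  {r^2} (size 1)  {r^1, r^3} (size 2)  {s, sr^2, ...} (size 2)  {sr, sr^3, ...} (size 2)
  chi_1 (triv)               1             1               1                    1                        1                       
  chi_2 (sign: r->1, s->-1)  1             1               1                    -1                       -1                      
  chi_3 (r->-1, s->1)        1             1               -1                   1                        -1                      
  chi_4 (r->-1, s->-1)       1             1               -1                   -1                       1                       
  chi_5 (2d, j=1)            2             -2              0                    0                        0                       

Spot check: chi_3 (r->-1, s->1) on {s, sr^2, ...} = 1.

Argument: D_4 has order 2*4 = 8 with 5 conjugacy classes, hence 5 irreducibles. Sum of squared dims 1 + 1 + 1 + 1 + 4 = 8 = |G|. Linear characters come from the abelianisation; the 2-dimensional irreps have character r^k -> 2*cos(2*pi*j*k/4), reflections -> 0.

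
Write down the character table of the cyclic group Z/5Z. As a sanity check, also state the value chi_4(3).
Character table of Z/5Z (irreps indexed chi_0,...,chi_4 with chi_k(m) = zeta_5^(k*m), zeta_5 = exp(2*pi*i/5)):
  irrep \ class  {0} (size 1)  {1} (size 1)    {2} (size 1)    {3} (size 1)    {4} (size 1)  
  chi_0          1             1               1               1               1             
  chi_1          1             exp(2*I*pi/5)   exp(4*I*pi/5)   exp(-4*I*pi/5)  exp(-2*I*pi/5)
  chi_2          1             exp(4*I*pi/5)   exp(-2*I*pi/5)  exp(2*I*pi/5)   exp(-4*I*pi/5)
  chi_3          1             exp(-4*I*pi/5)  exp(2*I*pi/5)   exp(-2*I*pi/5)  exp(4*I*pi/5) 
  chi_4          1             exp(-2*I*pi/5)  exp(-4*I*pi/5)  exp(4*I*pi/5)   exp(2*I*pi/5) 

Spot check: chi_4(3) = zeta_5^(4*3) = zeta_5^12 = exp(4*I*pi/5).

Solution. Z/5Z is abelian, so all 5 irreducible complex representations are 1-dimensional. They are given by chi_k(m) = zeta_5^(k*m) for k = 0,...,4. Row orthogonality: sum_m chi_k(m) conj(chi_l(m)) = 5 * [k = l].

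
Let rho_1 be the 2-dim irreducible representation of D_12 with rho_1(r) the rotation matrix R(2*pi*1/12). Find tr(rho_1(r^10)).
chi_{rho_1}(r^10) = 2*cos(2*pi*1*10/12) = 1

Proof sketch: rho_1(r^10) is rotation by angle 2*pi*1*10/12, whose trace is 2*cos(2*pi*1*10/12) = 1.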